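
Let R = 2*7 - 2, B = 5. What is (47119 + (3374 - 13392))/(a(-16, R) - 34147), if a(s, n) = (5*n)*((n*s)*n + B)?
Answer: -37101/172087 ≈ -0.21559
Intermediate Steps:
R = 12 (R = 14 - 2 = 12)
a(s, n) = 5*n*(5 + s*n²) (a(s, n) = (5*n)*((n*s)*n + 5) = (5*n)*(s*n² + 5) = (5*n)*(5 + s*n²) = 5*n*(5 + s*n²))
(47119 + (3374 - 13392))/(a(-16, R) - 34147) = (47119 + (3374 - 13392))/(5*12*(5 - 16*12²) - 34147) = (47119 - 10018)/(5*12*(5 - 16*144) - 34147) = 37101/(5*12*(5 - 2304) - 34147) = 37101/(5*12*(-2299) - 34147) = 37101/(-137940 - 34147) = 37101/(-172087) = 37101*(-1/172087) = -37101/172087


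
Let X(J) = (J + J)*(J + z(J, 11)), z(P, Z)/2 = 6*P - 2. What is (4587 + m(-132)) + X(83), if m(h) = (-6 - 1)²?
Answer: 183086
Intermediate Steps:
z(P, Z) = -4 + 12*P (z(P, Z) = 2*(6*P - 2) = 2*(-2 + 6*P) = -4 + 12*P)
X(J) = 2*J*(-4 + 13*J) (X(J) = (J + J)*(J + (-4 + 12*J)) = (2*J)*(-4 + 13*J) = 2*J*(-4 + 13*J))
m(h) = 49 (m(h) = (-7)² = 49)
(4587 + m(-132)) + X(83) = (4587 + 49) + 2*83*(-4 + 13*83) = 4636 + 2*83*(-4 + 1079) = 4636 + 2*83*1075 = 4636 + 178450 = 183086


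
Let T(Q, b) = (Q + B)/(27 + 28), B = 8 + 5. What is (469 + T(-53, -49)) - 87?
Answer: 4194/11 ≈ 381.27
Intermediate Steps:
B = 13
T(Q, b) = 13/55 + Q/55 (T(Q, b) = (Q + 13)/(27 + 28) = (13 + Q)/55 = (13 + Q)*(1/55) = 13/55 + Q/55)
(469 + T(-53, -49)) - 87 = (469 + (13/55 + (1/55)*(-53))) - 87 = (469 + (13/55 - 53/55)) - 87 = (469 - 8/11) - 87 = 5151/11 - 87 = 4194/11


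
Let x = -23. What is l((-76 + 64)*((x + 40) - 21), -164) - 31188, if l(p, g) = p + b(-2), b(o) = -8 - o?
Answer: -31146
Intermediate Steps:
l(p, g) = -6 + p (l(p, g) = p + (-8 - 1*(-2)) = p + (-8 + 2) = p - 6 = -6 + p)
l((-76 + 64)*((x + 40) - 21), -164) - 31188 = (-6 + (-76 + 64)*((-23 + 40) - 21)) - 31188 = (-6 - 12*(17 - 21)) - 31188 = (-6 - 12*(-4)) - 31188 = (-6 + 48) - 31188 = 42 - 31188 = -31146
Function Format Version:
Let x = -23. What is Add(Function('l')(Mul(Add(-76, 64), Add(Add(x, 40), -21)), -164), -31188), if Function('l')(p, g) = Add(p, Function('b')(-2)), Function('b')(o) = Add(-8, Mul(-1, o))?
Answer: -31146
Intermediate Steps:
Function('l')(p, g) = Add(-6, p) (Function('l')(p, g) = Add(p, Add(-8, Mul(-1, -2))) = Add(p, Add(-8, 2)) = Add(p, -6) = Add(-6, p))
Add(Function('l')(Mul(Add(-76, 64), Add(Add(x, 40), -21)), -164), -31188) = Add(Add(-6, Mul(Add(-76, 64), Add(Add(-23, 40), -21))), -31188) = Add(Add(-6, Mul(-12, Add(17, -21))), -31188) = Add(Add(-6, Mul(-12, -4)), -31188) = Add(Add(-6, 48), -31188) = Add(42, -31188) = -31146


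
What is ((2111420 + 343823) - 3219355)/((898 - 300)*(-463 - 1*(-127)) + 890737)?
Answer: -764112/689809 ≈ -1.1077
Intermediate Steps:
((2111420 + 343823) - 3219355)/((898 - 300)*(-463 - 1*(-127)) + 890737) = (2455243 - 3219355)/(598*(-463 + 127) + 890737) = -764112/(598*(-336) + 890737) = -764112/(-200928 + 890737) = -764112/689809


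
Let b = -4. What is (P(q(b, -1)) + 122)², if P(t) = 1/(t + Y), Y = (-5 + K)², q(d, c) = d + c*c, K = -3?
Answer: 55398249/3721 ≈ 14888.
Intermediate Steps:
q(d, c) = d + c²
Y = 64 (Y = (-5 - 3)² = (-8)² = 64)
P(t) = 1/(64 + t) (P(t) = 1/(t + 64) = 1/(64 + t))
(P(q(b, -1)) + 122)² = (1/(64 + (-4 + (-1)²)) + 122)² = (1/(64 + (-4 + 1)) + 122)² = (1/(64 - 3) + 122)² = (1/61 + 122)² = (7443/61)² = 55398249/3721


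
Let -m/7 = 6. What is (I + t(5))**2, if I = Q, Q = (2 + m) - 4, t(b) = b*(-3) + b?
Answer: 2916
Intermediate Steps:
m = -42 (m = -7*6 = -42)
t(b) = -2*b (t(b) = -3*b + b = -2*b)
Q = -44 (Q = (2 - 42) - 4 = -40 - 4 = -44)
I = -44
(I + t(5))**2 = (-44 - 2*5)**2 = (-44 - 10)**2 = (-54)**2 = 2916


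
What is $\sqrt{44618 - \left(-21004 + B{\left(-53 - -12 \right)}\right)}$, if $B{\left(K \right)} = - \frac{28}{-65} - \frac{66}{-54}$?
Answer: $\frac{\sqrt{2495213695}}{195} \approx 256.16$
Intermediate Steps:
$B{\left(K \right)} = \frac{967}{585}$ ($B{\left(K \right)} = \left(-28\right) \left(- \frac{1}{65}\right) - - \frac{11}{9} = \frac{28}{65} + \frac{11}{9} = \frac{967}{585}$)
$\sqrt{44618 - \left(-21004 + B{\left(-53 - -12 \right)}\right)} = \sqrt{44618 + \left(21004 - \frac{967}{585}\right)} = \sqrt{44618 + \frac{12286373}{585}} = \sqrt{\frac{38387903}{585}} = \frac{\sqrt{2495213695}}{195}$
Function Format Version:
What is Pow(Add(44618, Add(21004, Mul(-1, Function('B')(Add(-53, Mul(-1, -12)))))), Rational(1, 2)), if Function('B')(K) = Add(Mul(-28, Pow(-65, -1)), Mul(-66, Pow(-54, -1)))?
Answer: Mul(Rational(1, 195), Pow(2495213695, Rational(1, 2))) ≈ 256.16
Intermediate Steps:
Function('B')(K) = Rational(967, 585) (Function('B')(K) = Add(Mul(-28, Rational(-1, 65)), Mul(-66, Rational(-1, 54))) = Add(Rational(28, 65), Rational(11, 9)) = Rational(967, 585))
Pow(Add(44618, Add(21004, Mul(-1, Function('B')(Add(-53, Mul(-1, -12)))))), Rational(1, 2)) = Pow(Add(44618, Add(21004, Mul(-1, Rational(967, 585)))), Rational(1, 2)) = Pow(Add(44618, Add(21004, Rational(-967, 585))), Rational(1, 2)) = Pow(Add(44618, Rational(12286373, 585)), Rational(1, 2)) = Pow(Rational(38387903, 585), Rational(1, 2)) = Mul(Rational(1, 195), Pow(2495213695, Rational(1, 2)))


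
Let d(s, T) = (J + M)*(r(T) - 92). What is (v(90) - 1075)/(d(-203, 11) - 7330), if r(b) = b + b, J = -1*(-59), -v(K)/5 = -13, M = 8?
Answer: 101/1202 ≈ 0.084027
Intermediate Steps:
v(K) = 65 (v(K) = -5*(-13) = 65)
J = 59
r(b) = 2*b
d(s, T) = -6164 + 134*T (d(s, T) = (59 + 8)*(2*T - 92) = 67*(-92 + 2*T) = -6164 + 134*T)
(v(90) - 1075)/(d(-203, 11) - 7330) = (65 - 1075)/((-6164 + 134*11) - 7330) = -1010/((-6164 + 1474) - 7330) = -1010/(-4690 - 7330) = -1010/(-12020) = -1010*(-1/12020) = 101/1202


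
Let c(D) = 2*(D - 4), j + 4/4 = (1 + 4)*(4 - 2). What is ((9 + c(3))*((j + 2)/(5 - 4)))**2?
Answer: 5929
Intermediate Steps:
j = 9 (j = -1 + (1 + 4)*(4 - 2) = -1 + 5*2 = -1 + 10 = 9)
c(D) = -8 + 2*D (c(D) = 2*(-4 + D) = -8 + 2*D)
((9 + c(3))*((j + 2)/(5 - 4)))**2 = ((9 + (-8 + 2*3))*((9 + 2)/(5 - 4)))**2 = ((9 + (-8 + 6))*(11/1))**2 = ((9 - 2)*(11*1))**2 = (7*11)**2 = 77**2 = 5929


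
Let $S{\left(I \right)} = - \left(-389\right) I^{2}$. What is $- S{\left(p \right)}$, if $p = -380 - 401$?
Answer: $-237274829$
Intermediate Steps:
$p = -781$ ($p = -380 - 401 = -781$)
$S{\left(I \right)} = 389 I^{2}$
$- S{\left(p \right)} = - 389 \left(-781\right)^{2} = - 389 \cdot 609961 = \left(-1\right) 237274829 = -237274829$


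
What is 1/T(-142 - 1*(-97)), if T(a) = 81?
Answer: 1/81 ≈ 0.012346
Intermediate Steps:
1/T(-142 - 1*(-97)) = 1/81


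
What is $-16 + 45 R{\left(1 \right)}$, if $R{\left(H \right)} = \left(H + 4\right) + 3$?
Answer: $344$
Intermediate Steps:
$R{\left(H \right)} = 7 + H$ ($R{\left(H \right)} = \left(4 + H\right) + 3 = 7 + H$)
$-16 + 45 R{\left(1 \right)} = -16 + 45 \left(7 + 1\right) = -16 + 45 \cdot 8 = -16 + 360 = 344$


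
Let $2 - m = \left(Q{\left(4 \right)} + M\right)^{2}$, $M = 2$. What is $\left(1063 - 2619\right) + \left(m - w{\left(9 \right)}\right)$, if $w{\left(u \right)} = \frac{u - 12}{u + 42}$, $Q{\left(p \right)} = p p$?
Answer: $- \frac{31925}{17} \approx -1877.9$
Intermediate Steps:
$Q{\left(p \right)} = p^{2}$
$w{\left(u \right)} = \frac{-12 + u}{42 + u}$
$m = -322$ ($m = 2 - \left(4^{2} + 2\right)^{2} = 2 - \left(16 + 2\right)^{2} = 2 - 18^{2} = 2 - 324 = -322$)
$\left(1063 - 2619\right) + \left(m - w{\left(9 \right)}\right) = \left(1063 - 2619\right) - \left(322 + \frac{-12 + 9}{42 + 9}\right) = -1556 - \left(322 + \frac{1}{51} \left(-3\right)\right) = -1556 - \frac{5473}{17} = - \frac{31925}{17}$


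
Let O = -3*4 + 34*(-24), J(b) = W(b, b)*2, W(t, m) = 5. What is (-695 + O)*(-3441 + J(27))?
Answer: 5225413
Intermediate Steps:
J(b) = 10 (J(b) = 5*2 = 10)
O = -828 (O = -12 - 816 = -828)
(-695 + O)*(-3441 + J(27)) = (-695 - 828)*(-3441 + 10) = -1523*(-3431) = 5225413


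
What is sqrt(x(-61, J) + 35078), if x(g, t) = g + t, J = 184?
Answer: sqrt(35201) ≈ 187.62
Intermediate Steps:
sqrt(x(-61, J) + 35078) = sqrt((-61 + 184) + 35078) = sqrt(123 + 35078) = sqrt(35201)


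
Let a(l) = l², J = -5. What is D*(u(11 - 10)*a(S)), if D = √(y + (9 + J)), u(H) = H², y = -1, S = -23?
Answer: 529*√3 ≈ 916.25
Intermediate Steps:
D = √3 (D = √(-1 + (9 - 5)) = √(-1 + 4) = √3 ≈ 1.7320)
D*(u(11 - 10)*a(S)) = √3*((11 - 10)²*(-23)²) = √3*(1²*529) = √3*(1*529) = √3*529 = 529*√3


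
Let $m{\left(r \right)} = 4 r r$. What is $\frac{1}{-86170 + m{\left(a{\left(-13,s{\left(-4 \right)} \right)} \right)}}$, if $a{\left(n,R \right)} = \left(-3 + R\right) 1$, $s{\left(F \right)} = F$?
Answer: $- \frac{1}{85974} \approx -1.1631 \cdot 10^{-5}$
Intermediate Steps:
$a{\left(n,R \right)} = -3 + R$
$m{\left(r \right)} = 4 r^{2}$
$\frac{1}{-86170 + m{\left(a{\left(-13,s{\left(-4 \right)} \right)} \right)}} = \frac{1}{-86170 + 4 \left(-3 - 4\right)^{2}} = \frac{1}{-86170 + 4 \left(-7\right)^{2}} = \frac{1}{-86170 + 4 \cdot 49} = \frac{1}{-86170 + 196} = \frac{1}{-85974} = - \frac{1}{85974}$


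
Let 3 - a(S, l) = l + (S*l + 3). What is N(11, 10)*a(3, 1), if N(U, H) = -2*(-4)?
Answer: -32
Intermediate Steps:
N(U, H) = 8
a(S, l) = -l - S*l (a(S, l) = 3 - (l + (S*l + 3)) = 3 - (l + (3 + S*l)) = 3 - (3 + l + S*l) = 3 + (-3 - l - S*l) = -l - S*l)
N(11, 10)*a(3, 1) = 8*(-1*1*(1 + 3)) = 8*(-1*1*4) = 8*(-4) = -32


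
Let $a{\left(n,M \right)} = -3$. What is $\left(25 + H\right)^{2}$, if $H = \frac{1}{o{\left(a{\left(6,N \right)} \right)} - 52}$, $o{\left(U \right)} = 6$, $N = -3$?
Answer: $\frac{1320201}{2116} \approx 623.91$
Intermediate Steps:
$H = - \frac{1}{46}$ ($H = \frac{1}{6 - 52} = \frac{1}{-46} = - \frac{1}{46} \approx -0.021739$)
$\left(25 + H\right)^{2} = \left(25 - \frac{1}{46}\right)^{2} = \left(\frac{1149}{46}\right)^{2} = \frac{1320201}{2116}$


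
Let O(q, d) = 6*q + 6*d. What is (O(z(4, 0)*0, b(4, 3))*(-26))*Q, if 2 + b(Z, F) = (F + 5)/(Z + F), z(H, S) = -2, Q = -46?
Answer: -43056/7 ≈ -6150.9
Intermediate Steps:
b(Z, F) = -2 + (5 + F)/(F + Z) (b(Z, F) = -2 + (F + 5)/(Z + F) = -2 + (5 + F)/(F + Z))
O(q, d) = 6*d + 6*q
(O(z(4, 0)*0, b(4, 3))*(-26))*Q = ((6*((5 - 1*3 - 2*4)/(3 + 4)) + 6*(-2*0))*(-26))*(-46) = ((6*((5 - 3 - 8)/7) + 6*0)*(-26))*(-46) = ((6*((⅐)*(-6)) + 0)*(-26))*(-46) = ((6*(-6/7) + 0)*(-26))*(-46) = ((-36/7 + 0)*(-26))*(-46) = -36/7*(-26)*(-46) = (936/7)*(-46) = -43056/7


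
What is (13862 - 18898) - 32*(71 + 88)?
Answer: -10124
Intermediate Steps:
(13862 - 18898) - 32*(71 + 88) = -5036 - 32*159 = -5036 - 5088 = -10124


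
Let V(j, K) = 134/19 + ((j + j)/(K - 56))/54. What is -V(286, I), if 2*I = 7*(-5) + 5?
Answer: -251444/36423 ≈ -6.9034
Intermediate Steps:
I = -15 (I = (7*(-5) + 5)/2 = (-35 + 5)/2 = (1/2)*(-30) = -15)
V(j, K) = 134/19 + j/(27*(-56 + K)) (V(j, K) = 134*(1/19) + ((2*j)/(-56 + K))*(1/54) = 134/19 + (2*j/(-56 + K))*(1/54) = 134/19 + j/(27*(-56 + K)))
-V(286, I) = -(-202608 + 19*286 + 3618*(-15))/(513*(-56 - 15)) = -(-202608 + 5434 - 54270)/(513*(-71)) = -(-1)*(-251444)/(513*71) = -1*251444/36423 = -251444/36423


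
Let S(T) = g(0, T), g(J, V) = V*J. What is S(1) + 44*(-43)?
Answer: -1892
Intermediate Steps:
g(J, V) = J*V
S(T) = 0 (S(T) = 0*T = 0)
S(1) + 44*(-43) = 0 + 44*(-43) = 0 - 1892 = -1892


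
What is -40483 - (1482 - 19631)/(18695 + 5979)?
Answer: -998859393/24674 ≈ -40482.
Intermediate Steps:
-40483 - (1482 - 19631)/(18695 + 5979) = -40483 - (-18149)/24674 = -40483 - 1*(-18149/24674) = -40483 + 18149/24674 = -998859393/24674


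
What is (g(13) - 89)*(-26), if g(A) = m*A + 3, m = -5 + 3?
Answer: 2912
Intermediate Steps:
m = -2
g(A) = 3 - 2*A (g(A) = -2*A + 3 = 3 - 2*A)
(g(13) - 89)*(-26) = ((3 - 2*13) - 89)*(-26) = ((3 - 26) - 89)*(-26) = (-23 - 89)*(-26) = -112*(-26) = 2912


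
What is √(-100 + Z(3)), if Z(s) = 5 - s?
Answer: 7*I*√2 ≈ 9.8995*I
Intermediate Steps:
√(-100 + Z(3)) = √(-100 + (5 - 1*3)) = √(-100 + (5 - 3)) = √(-100 + 2) = √(-98) = 7*I*√2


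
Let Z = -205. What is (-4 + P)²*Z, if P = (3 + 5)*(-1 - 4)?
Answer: -396880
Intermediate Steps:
P = -40 (P = 8*(-5) = -40)
(-4 + P)²*Z = (-4 - 40)²*(-205) = (-44)²*(-205) = 1936*(-205) = -396880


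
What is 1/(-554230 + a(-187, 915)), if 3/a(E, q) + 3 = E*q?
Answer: -57036/31611062281 ≈ -1.8043e-6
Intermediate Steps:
a(E, q) = 3/(-3 + E*q)
1/(-554230 + a(-187, 915)) = 1/(-554230 + 3/(-3 - 187*915)) = 1/(-554230 + 3/(-3 - 171105)) = 1/(-554230 + 3/(-171108)) = 1/(-554230 + 3*(-1/171108)) = 1/(-554230 - 1/57036) = 1/(-31611062281/57036) = -57036/31611062281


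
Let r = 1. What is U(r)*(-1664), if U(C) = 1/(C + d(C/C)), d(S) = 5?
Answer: -832/3 ≈ -277.33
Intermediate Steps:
U(C) = 1/(5 + C) (U(C) = 1/(C + 5) = 1/(5 + C))
U(r)*(-1664) = -1664/(5 + 1) = -1664/6 = (⅙)*(-1664) = -832/3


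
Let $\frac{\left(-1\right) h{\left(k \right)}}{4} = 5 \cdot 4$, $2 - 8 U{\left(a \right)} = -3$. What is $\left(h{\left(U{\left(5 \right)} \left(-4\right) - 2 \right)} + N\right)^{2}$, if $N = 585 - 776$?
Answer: $73441$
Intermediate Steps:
$U{\left(a \right)} = \frac{5}{8}$ ($U{\left(a \right)} = \frac{1}{4} - - \frac{3}{8} = \frac{1}{4} + \frac{3}{8} = \frac{5}{8}$)
$h{\left(k \right)} = -80$ ($h{\left(k \right)} = - 4 \cdot 5 \cdot 4 = \left(-4\right) 20 = -80$)
$N = -191$
$\left(h{\left(U{\left(5 \right)} \left(-4\right) - 2 \right)} + N\right)^{2} = \left(-80 - 191\right)^{2} = \left(-271\right)^{2} = 73441$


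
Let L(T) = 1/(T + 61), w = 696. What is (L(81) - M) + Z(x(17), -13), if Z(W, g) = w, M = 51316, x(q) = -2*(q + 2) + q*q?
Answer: -7188039/142 ≈ -50620.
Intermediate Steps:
x(q) = -4 + q² - 2*q (x(q) = -2*(2 + q) + q² = (-4 - 2*q) + q² = -4 + q² - 2*q)
L(T) = 1/(61 + T)
Z(W, g) = 696
(L(81) - M) + Z(x(17), -13) = (1/(61 + 81) - 1*51316) + 696 = (1/142 - 51316) + 696 = -7286871/142 + 696 = -7188039/142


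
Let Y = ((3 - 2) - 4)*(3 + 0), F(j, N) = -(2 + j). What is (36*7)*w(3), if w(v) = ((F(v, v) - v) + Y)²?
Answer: 72828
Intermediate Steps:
F(j, N) = -2 - j
Y = -9 (Y = (1 - 4)*3 = -3*3 = -9)
w(v) = (-11 - 2*v)² (w(v) = (((-2 - v) - v) - 9)² = ((-2 - 2*v) - 9)² = (-11 - 2*v)²)
(36*7)*w(3) = (36*7)*(11 + 2*3)² = 252*(11 + 6)² = 252*17² = 252*289 = 72828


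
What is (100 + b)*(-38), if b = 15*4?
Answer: -6080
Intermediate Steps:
b = 60
(100 + b)*(-38) = (100 + 60)*(-38) = 160*(-38) = -6080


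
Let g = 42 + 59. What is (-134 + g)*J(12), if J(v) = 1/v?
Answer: -11/4 ≈ -2.7500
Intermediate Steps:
g = 101
(-134 + g)*J(12) = (-134 + 101)/12 = -33*1/12 = -11/4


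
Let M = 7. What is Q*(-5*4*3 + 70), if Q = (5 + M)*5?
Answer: 600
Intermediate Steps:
Q = 60 (Q = (5 + 7)*5 = 12*5 = 60)
Q*(-5*4*3 + 70) = 60*(-5*4*3 + 70) = 60*(-20*3 + 70) = 60*(-60 + 70) = 60*10 = 600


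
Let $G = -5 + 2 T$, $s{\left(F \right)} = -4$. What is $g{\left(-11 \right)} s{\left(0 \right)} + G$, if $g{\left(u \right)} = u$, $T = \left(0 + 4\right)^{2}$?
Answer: $71$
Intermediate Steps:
$T = 16$ ($T = 4^{2} = 16$)
$G = 27$ ($G = -5 + 2 \cdot 16 = -5 + 32 = 27$)
$g{\left(-11 \right)} s{\left(0 \right)} + G = \left(-11\right) \left(-4\right) + 27 = 44 + 27 = 71$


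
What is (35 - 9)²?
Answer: 676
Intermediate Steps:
(35 - 9)² = 26² = 676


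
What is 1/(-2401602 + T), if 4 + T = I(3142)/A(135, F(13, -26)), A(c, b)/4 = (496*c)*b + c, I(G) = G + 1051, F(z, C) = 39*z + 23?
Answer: -141955740/340921756914247 ≈ -4.1639e-7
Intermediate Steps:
F(z, C) = 23 + 39*z
I(G) = 1051 + G
A(c, b) = 4*c + 1984*b*c (A(c, b) = 4*((496*c)*b + c) = 4*(496*b*c + c) = 4*(c + 496*b*c) = 4*c + 1984*b*c)
T = -567818767/141955740 (T = -4 + (1051 + 3142)/((4*135*(1 + 496*(23 + 39*13)))) = -4 + 4193/((4*135*(1 + 496*(23 + 507)))) = -4 + 4193/((4*135*(1 + 496*530))) = -4 + 4193/((4*135*(1 + 262880))) = -4 + 4193/((4*135*262881)) = -4 + 4193/141955740 = -567818767/141955740 ≈ -4.0000)
1/(-2401602 + T) = 1/(-2401602 - 567818767/141955740) = 1/(-340921756914247/141955740) = -141955740/340921756914247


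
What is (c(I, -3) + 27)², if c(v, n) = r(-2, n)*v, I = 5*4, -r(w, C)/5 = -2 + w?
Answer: 182329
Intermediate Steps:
r(w, C) = 10 - 5*w (r(w, C) = -5*(-2 + w) = 10 - 5*w)
I = 20
c(v, n) = 20*v (c(v, n) = (10 - 5*(-2))*v = (10 + 10)*v = 20*v)
(c(I, -3) + 27)² = (20*20 + 27)² = (400 + 27)² = 427² = 182329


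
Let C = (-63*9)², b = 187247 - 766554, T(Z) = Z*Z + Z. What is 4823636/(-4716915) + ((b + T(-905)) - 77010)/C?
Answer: -37501662679/72211251735 ≈ -0.51933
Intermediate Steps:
T(Z) = Z + Z² (T(Z) = Z² + Z = Z + Z²)
b = -579307
C = 321489 (C = (-567)² = 321489)
4823636/(-4716915) + ((b + T(-905)) - 77010)/C = 4823636/(-4716915) + ((-579307 - 905*(1 - 905)) - 77010)/321489 = 4823636*(-1/4716915) + ((-579307 - 905*(-904)) - 77010)*(1/321489) = -4823636/4716915 + ((-579307 + 818120) - 77010)*(1/321489) = -4823636/4716915 + (238813 - 77010)*(1/321489) = -4823636/4716915 + 161803*(1/321489) = -4823636/4716915 + 161803/321489 = -37501662679/72211251735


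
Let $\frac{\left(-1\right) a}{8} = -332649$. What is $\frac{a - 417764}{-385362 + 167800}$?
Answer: $- \frac{1121714}{108781} \approx -10.312$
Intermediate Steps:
$a = 2661192$ ($a = \left(-8\right) \left(-332649\right) = 2661192$)
$\frac{a - 417764}{-385362 + 167800} = \frac{2661192 - 417764}{-385362 + 167800} = \frac{2243428}{-217562} = 2243428 \left(- \frac{1}{217562}\right) = - \frac{1121714}{108781}$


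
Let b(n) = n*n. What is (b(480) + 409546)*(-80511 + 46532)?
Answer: -21744725134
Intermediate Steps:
b(n) = n**2
(b(480) + 409546)*(-80511 + 46532) = (480**2 + 409546)*(-80511 + 46532) = (230400 + 409546)*(-33979) = 639946*(-33979) = -21744725134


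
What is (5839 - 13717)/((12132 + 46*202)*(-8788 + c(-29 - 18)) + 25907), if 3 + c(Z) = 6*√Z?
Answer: 1483525693806/35462365601192521 + 1012669632*I*√47/35462365601192521 ≈ 4.1834e-5 + 1.9577e-7*I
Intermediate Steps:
c(Z) = -3 + 6*√Z
(5839 - 13717)/((12132 + 46*202)*(-8788 + c(-29 - 18)) + 25907) = (5839 - 13717)/((12132 + 46*202)*(-8788 + (-3 + 6*√(-29 - 18))) + 25907) = -7878/((12132 + 9292)*(-8788 + (-3 + 6*√(-47))) + 25907) = -7878/(21424*(-8788 + (-3 + 6*(I*√47))) + 25907) = -7878/(21424*(-8788 + (-3 + 6*I*√47)) + 25907) = -7878/(21424*(-8791 + 6*I*√47) + 25907) = -7878/((-188338384 + 128544*I*√47) + 25907) = -7878/(-188312477 + 128544*I*√47)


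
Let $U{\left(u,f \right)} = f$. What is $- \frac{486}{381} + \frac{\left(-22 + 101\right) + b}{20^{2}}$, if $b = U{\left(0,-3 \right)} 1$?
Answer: $- \frac{13787}{12700} \approx -1.0856$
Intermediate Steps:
$b = -3$ ($b = \left(-3\right) 1 = -3$)
$- \frac{486}{381} + \frac{\left(-22 + 101\right) + b}{20^{2}} = - \frac{486}{381} + \frac{\left(-22 + 101\right) - 3}{20^{2}} = \left(-486\right) \frac{1}{381} + \frac{79 - 3}{400} = - \frac{162}{127} + 76 \cdot \frac{1}{400} = - \frac{162}{127} + \frac{19}{100} = - \frac{13787}{12700}$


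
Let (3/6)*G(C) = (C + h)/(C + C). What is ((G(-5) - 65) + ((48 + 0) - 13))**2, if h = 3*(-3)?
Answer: 18496/25 ≈ 739.84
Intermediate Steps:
h = -9
G(C) = (-9 + C)/C (G(C) = 2*((C - 9)/(C + C)) = 2*((-9 + C)/((2*C))) = 2*((-9 + C)*(1/(2*C))) = 2*((-9 + C)/(2*C)) = (-9 + C)/C)
((G(-5) - 65) + ((48 + 0) - 13))**2 = (((-9 - 5)/(-5) - 65) + ((48 + 0) - 13))**2 = ((-1/5*(-14) - 65) + (48 - 13))**2 = ((14/5 - 65) + 35)**2 = (-311/5 + 35)**2 = (-136/5)**2 = 18496/25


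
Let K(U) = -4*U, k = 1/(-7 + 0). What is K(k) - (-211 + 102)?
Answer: 767/7 ≈ 109.57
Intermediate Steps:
k = -1/7 (k = 1/(-7) = -1/7 ≈ -0.14286)
K(k) - (-211 + 102) = -4*(-1/7) - (-211 + 102) = 4/7 - 1*(-109) = 4/7 + 109 = 767/7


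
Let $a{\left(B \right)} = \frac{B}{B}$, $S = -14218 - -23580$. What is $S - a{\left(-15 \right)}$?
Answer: $9361$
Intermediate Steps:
$S = 9362$ ($S = -14218 + 23580 = 9362$)
$a{\left(B \right)} = 1$
$S - a{\left(-15 \right)} = 9362 - 1 = 9361$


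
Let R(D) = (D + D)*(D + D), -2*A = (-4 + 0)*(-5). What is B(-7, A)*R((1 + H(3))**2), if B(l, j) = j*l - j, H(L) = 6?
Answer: 768320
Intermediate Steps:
A = -10 (A = -(-4 + 0)*(-5)/2 = -(-2)*(-5) = -1/2*20 = -10)
R(D) = 4*D**2 (R(D) = (2*D)*(2*D) = 4*D**2)
B(l, j) = -j + j*l
B(-7, A)*R((1 + H(3))**2) = (-10*(-1 - 7))*(4*((1 + 6)**2)**2) = (-10*(-8))*(4*(7**2)**2) = 80*(4*49**2) = 80*(4*2401) = 80*9604 = 768320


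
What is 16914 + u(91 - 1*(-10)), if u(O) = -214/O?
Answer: 1708100/101 ≈ 16912.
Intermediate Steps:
16914 + u(91 - 1*(-10)) = 16914 - 214/(91 - 1*(-10)) = 16914 - 214/(91 + 10) = 16914 - 214/101 = 1708100/101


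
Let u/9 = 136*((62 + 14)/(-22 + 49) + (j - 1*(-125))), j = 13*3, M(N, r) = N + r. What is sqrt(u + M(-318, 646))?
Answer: 2*sqrt(460146)/3 ≈ 452.23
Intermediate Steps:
j = 39
u = 612544/3 (u = 9*(136*((62 + 14)/(-22 + 49) + (39 - 1*(-125)))) = 9*(136*(76/27 + (39 + 125))) = 9*(136*(76*(1/27) + 164)) = 9*(136*(76/27 + 164)) = 9*(136*(4504/27)) = 9*(612544/27) = 612544/3 ≈ 2.0418e+5)
sqrt(u + M(-318, 646)) = sqrt(612544/3 + (-318 + 646)) = sqrt(612544/3 + 328) = sqrt(613528/3) = 2*sqrt(460146)/3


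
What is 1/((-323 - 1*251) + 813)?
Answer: 1/239 ≈ 0.0041841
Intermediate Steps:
1/((-323 - 1*251) + 813) = 1/((-323 - 251) + 813) = 1/(-574 + 813) = 1/239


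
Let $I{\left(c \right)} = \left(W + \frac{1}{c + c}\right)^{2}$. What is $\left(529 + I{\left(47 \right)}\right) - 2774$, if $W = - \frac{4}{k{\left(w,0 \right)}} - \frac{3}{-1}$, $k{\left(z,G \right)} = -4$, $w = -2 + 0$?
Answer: $- \frac{19694691}{8836} \approx -2228.9$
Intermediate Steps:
$w = -2$
$W = 4$ ($W = - \frac{4}{-4} - \frac{3}{-1} = \left(-4\right) \left(- \frac{1}{4}\right) - -3 = 1 + 3 = 4$)
$I{\left(c \right)} = \left(4 + \frac{1}{2 c}\right)^{2}$ ($I{\left(c \right)} = \left(4 + \frac{1}{c + c}\right)^{2} = \left(4 + \frac{1}{2 c}\right)^{2}$)
$\left(529 + I{\left(47 \right)}\right) - 2774 = \left(529 + \frac{\left(1 + 8 \cdot 47\right)^{2}}{4 \cdot 2209}\right) - 2774 = \left(529 + \frac{1}{4} \cdot \frac{1}{2209} \left(1 + 376\right)^{2}\right) - 2774 = \left(529 + \frac{1}{4} \cdot \frac{1}{2209} \cdot 377^{2}\right) - 2774 = \left(529 + \frac{1}{4} \cdot \frac{1}{2209} \cdot 142129\right) - 2774 = \left(529 + \frac{142129}{8836}\right) - 2774 = \frac{4816373}{8836} - 2774 = - \frac{19694691}{8836}$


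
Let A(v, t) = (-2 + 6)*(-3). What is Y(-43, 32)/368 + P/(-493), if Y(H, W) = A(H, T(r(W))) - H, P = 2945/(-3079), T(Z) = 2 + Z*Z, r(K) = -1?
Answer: 48140117/558604496 ≈ 0.086179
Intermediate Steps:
T(Z) = 2 + Z**2
A(v, t) = -12 (A(v, t) = 4*(-3) = -12)
P = -2945/3079 (P = 2945*(-1/3079) = -2945/3079 ≈ -0.95648)
Y(H, W) = -12 - H
Y(-43, 32)/368 + P/(-493) = (-12 - 1*(-43))/368 - 2945/3079/(-493) = (-12 + 43)*(1/368) - 2945/3079*(-1/493) = 31*(1/368) + 2945/1517947 = 31/368 + 2945/1517947 = 48140117/558604496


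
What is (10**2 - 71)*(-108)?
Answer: -3132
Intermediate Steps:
(10**2 - 71)*(-108) = (100 - 71)*(-108) = 29*(-108) = -3132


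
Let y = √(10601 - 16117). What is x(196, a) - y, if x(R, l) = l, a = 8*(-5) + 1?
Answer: -39 - 2*I*√1379 ≈ -39.0 - 74.27*I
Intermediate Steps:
a = -39 (a = -40 + 1 = -39)
y = 2*I*√1379 (y = √(-5516) = 2*I*√1379 ≈ 74.27*I)
x(196, a) - y = -39 - 2*I*√1379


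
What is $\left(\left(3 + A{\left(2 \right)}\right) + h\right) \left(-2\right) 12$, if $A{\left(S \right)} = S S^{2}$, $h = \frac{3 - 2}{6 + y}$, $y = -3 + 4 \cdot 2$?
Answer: $- \frac{2928}{11} \approx -266.18$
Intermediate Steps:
$y = 5$ ($y = -3 + 8 = 5$)
$h = \frac{1}{11}$ ($h = \frac{3 - 2}{6 + 5} = 1 \cdot \frac{1}{11} = \frac{1}{11} \approx 0.090909$)
$A{\left(S \right)} = S^{3}$
$\left(\left(3 + A{\left(2 \right)}\right) + h\right) \left(-2\right) 12 = \left(\left(3 + 2^{3}\right) + \frac{1}{11}\right) \left(-2\right) 12 = \left(\left(3 + 8\right) + \frac{1}{11}\right) \left(-2\right) 12 = \left(11 + \frac{1}{11}\right) \left(-2\right) 12 = \frac{122}{11} \left(-2\right) 12 = \left(- \frac{244}{11}\right) 12 = - \frac{2928}{11}$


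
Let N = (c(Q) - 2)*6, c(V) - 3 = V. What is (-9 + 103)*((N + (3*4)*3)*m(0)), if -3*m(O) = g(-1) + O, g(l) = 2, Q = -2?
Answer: -1880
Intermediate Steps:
c(V) = 3 + V
m(O) = -2/3 - O/3 (m(O) = -(2 + O)/3 = -2/3 - O/3)
N = -6 (N = ((3 - 2) - 2)*6 = (1 - 2)*6 = -1*6 = -6)
(-9 + 103)*((N + (3*4)*3)*m(0)) = (-9 + 103)*((-6 + (3*4)*3)*(-2/3 - 1/3*0)) = 94*((-6 + 12*3)*(-2/3 + 0)) = 94*((-6 + 36)*(-2/3)) = 94*(30*(-2/3)) = 94*(-20) = -1880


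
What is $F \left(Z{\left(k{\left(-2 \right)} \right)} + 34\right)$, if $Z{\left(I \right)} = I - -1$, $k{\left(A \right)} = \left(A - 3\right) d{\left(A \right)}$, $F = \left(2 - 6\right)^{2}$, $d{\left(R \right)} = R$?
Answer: $720$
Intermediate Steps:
$F = 16$ ($F = \left(-4\right)^{2} = 16$)
$k{\left(A \right)} = A \left(-3 + A\right)$ ($k{\left(A \right)} = \left(A - 3\right) A = \left(-3 + A\right) A = A \left(-3 + A\right)$)
$Z{\left(I \right)} = 1 + I$ ($Z{\left(I \right)} = I + 1 = 1 + I$)
$F \left(Z{\left(k{\left(-2 \right)} \right)} + 34\right) = 16 \left(\left(1 - 2 \left(-3 - 2\right)\right) + 34\right) = 16 \left(\left(1 - -10\right) + 34\right) = 16 \left(\left(1 + 10\right) + 34\right) = 16 \left(11 + 34\right) = 16 \cdot 45 = 720$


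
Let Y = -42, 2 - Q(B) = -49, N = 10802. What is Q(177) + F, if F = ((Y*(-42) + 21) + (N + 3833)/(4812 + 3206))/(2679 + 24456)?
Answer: 2222063339/43513686 ≈ 51.066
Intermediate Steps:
Q(B) = 51 (Q(B) = 2 - 1*(-49) = 2 + 49 = 51)
F = 2865353/43513686 (F = ((-42*(-42) + 21) + (10802 + 3833)/(4812 + 3206))/(2679 + 24456) = ((1764 + 21) + 14635/8018)/27135 = (1785 + 14635*(1/8018))*(1/27135) = (1785 + 14635/8018)*(1/27135) = (14326765/8018)*(1/27135) = 2865353/43513686 ≈ 0.065849)
Q(177) + F = 51 + 2865353/43513686 = 2222063339/43513686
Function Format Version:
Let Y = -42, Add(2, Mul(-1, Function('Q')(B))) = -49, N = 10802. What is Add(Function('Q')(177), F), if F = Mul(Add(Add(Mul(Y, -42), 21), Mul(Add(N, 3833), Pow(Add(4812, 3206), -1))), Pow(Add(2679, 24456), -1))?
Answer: Rational(2222063339, 43513686) ≈ 51.066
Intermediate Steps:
Function('Q')(B) = 51 (Function('Q')(B) = Add(2, Mul(-1, -49)) = Add(2, 49) = 51)
F = Rational(2865353, 43513686) (F = Mul(Add(Add(Mul(-42, -42), 21), Mul(Add(10802, 3833), Pow(Add(4812, 3206), -1))), Pow(Add(2679, 24456), -1)) = Mul(Add(Add(1764, 21), Mul(14635, Pow(8018, -1))), Pow(27135, -1)) = Mul(Add(1785, Mul(14635, Rational(1, 8018))), Rational(1, 27135)) = Mul(Add(1785, Rational(14635, 8018)), Rational(1, 27135)) = Mul(Rational(14326765, 8018), Rational(1, 27135)) = Rational(2865353, 43513686) ≈ 0.065849)
Add(Function('Q')(177), F) = Add(51, Rational(2865353, 43513686)) = Rational(2222063339, 43513686)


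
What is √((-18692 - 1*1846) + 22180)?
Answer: √1642 ≈ 40.522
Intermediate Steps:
√((-18692 - 1*1846) + 22180) = √((-18692 - 1846) + 22180) = √(-20538 + 22180) = √1642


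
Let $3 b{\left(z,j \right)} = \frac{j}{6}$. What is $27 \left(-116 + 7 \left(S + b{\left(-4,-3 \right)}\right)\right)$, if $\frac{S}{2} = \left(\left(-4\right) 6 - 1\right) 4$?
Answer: $- \frac{81927}{2} \approx -40964.0$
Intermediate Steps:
$b{\left(z,j \right)} = \frac{j}{18}$ ($b{\left(z,j \right)} = \frac{j \frac{1}{6}}{3} = \frac{\frac{1}{6} j}{3} = \frac{j}{18}$)
$S = -200$ ($S = 2 \left(\left(-4\right) 6 - 1\right) 4 = 2 \left(-24 - 1\right) 4 = 2 \left(\left(-25\right) 4\right) = 2 \left(-100\right) = -200$)
$27 \left(-116 + 7 \left(S + b{\left(-4,-3 \right)}\right)\right) = 27 \left(-116 + 7 \left(-200 + \frac{1}{18} \left(-3\right)\right)\right) = 27 \left(-116 + 7 \left(-200 - \frac{1}{6}\right)\right) = 27 \left(-116 + 7 \left(- \frac{1201}{6}\right)\right) = 27 \left(-116 - \frac{8407}{6}\right) = 27 \left(- \frac{9103}{6}\right) = - \frac{81927}{2}$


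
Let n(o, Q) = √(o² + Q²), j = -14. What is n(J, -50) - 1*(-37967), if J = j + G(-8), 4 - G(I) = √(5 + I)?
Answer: 37967 + √(2597 + 20*I*√3) ≈ 38018.0 + 0.33987*I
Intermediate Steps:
G(I) = 4 - √(5 + I)
J = -10 - I*√3 (J = -14 + (4 - √(5 - 8)) = -14 + (4 - √(-3)) = -14 + (4 - I*√3) = -10 - I*√3 ≈ -10.0 - 1.732*I)
n(o, Q) = √(Q² + o²)
n(J, -50) - 1*(-37967) = √((-50)² + (-10 - I*√3)²) - 1*(-37967) = √(2500 + (-10 - I*√3)²) + 37967 = 37967 + √(2500 + (-10 - I*√3)²)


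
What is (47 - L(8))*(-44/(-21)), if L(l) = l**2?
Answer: -748/21 ≈ -35.619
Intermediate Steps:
(47 - L(8))*(-44/(-21)) = (47 - 1*8**2)*(-44/(-21)) = (47 - 1*64)*(-44*(-1/21)) = (47 - 64)*(44/21) = -17*44/21 = -748/21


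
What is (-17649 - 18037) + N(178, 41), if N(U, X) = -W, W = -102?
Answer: -35584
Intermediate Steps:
N(U, X) = 102 (N(U, X) = -1*(-102) = 102)
(-17649 - 18037) + N(178, 41) = (-17649 - 18037) + 102 = -35686 + 102 = -35584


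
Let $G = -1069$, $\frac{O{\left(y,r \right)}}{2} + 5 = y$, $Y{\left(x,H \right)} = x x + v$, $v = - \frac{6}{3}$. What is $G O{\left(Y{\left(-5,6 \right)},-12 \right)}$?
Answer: $-38484$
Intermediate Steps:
$v = -2$ ($v = \left(-6\right) \frac{1}{3} = -2$)
$Y{\left(x,H \right)} = -2 + x^{2}$ ($Y{\left(x,H \right)} = x x - 2 = x^{2} - 2 = -2 + x^{2}$)
$O{\left(y,r \right)} = -10 + 2 y$
$G O{\left(Y{\left(-5,6 \right)},-12 \right)} = - 1069 \left(-10 + 2 \left(-2 + \left(-5\right)^{2}\right)\right) = - 1069 \left(-10 + 2 \left(-2 + 25\right)\right) = - 1069 \left(-10 + 2 \cdot 23\right) = - 1069 \left(-10 + 46\right) = \left(-1069\right) 36 = -38484$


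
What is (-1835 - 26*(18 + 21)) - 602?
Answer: -3451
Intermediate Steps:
(-1835 - 26*(18 + 21)) - 602 = (-1835 - 26*39) - 602 = (-1835 - 1014) - 602 = -2849 - 602 = -3451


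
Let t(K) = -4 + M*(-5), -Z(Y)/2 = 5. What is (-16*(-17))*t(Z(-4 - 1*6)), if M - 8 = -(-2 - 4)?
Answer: -20128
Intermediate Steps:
M = 14 (M = 8 - (-2 - 4) = 8 - 1*(-6) = 8 + 6 = 14)
Z(Y) = -10 (Z(Y) = -2*5 = -10)
t(K) = -74 (t(K) = -4 + 14*(-5) = -4 - 70 = -74)
(-16*(-17))*t(Z(-4 - 1*6)) = -16*(-17)*(-74) = 272*(-74) = -20128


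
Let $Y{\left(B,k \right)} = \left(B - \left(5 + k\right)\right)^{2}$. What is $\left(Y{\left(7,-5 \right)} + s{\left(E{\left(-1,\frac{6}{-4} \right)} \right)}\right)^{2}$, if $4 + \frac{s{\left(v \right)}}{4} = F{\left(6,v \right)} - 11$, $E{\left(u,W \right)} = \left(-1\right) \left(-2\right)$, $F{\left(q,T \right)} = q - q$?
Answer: $121$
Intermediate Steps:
$Y{\left(B,k \right)} = \left(-5 + B - k\right)^{2}$
$F{\left(q,T \right)} = 0$
$E{\left(u,W \right)} = 2$
$s{\left(v \right)} = -60$ ($s{\left(v \right)} = -16 + 4 \left(0 - 11\right) = -16 + 4 \left(-11\right) = -16 - 44 = -60$)
$\left(Y{\left(7,-5 \right)} + s{\left(E{\left(-1,\frac{6}{-4} \right)} \right)}\right)^{2} = \left(\left(5 - 5 - 7\right)^{2} - 60\right)^{2} = \left(\left(-7\right)^{2} - 60\right)^{2} = \left(49 - 60\right)^{2} = \left(-11\right)^{2} = 121$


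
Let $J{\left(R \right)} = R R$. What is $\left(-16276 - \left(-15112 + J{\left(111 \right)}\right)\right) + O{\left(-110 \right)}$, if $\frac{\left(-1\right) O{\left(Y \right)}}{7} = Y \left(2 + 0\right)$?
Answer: $-11945$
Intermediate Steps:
$J{\left(R \right)} = R^{2}$
$O{\left(Y \right)} = - 14 Y$ ($O{\left(Y \right)} = - 7 Y \left(2 + 0\right) = - 7 Y 2 = - 7 \cdot 2 Y = - 14 Y$)
$\left(-16276 - \left(-15112 + J{\left(111 \right)}\right)\right) + O{\left(-110 \right)} = \left(-16276 + \left(15112 - 111^{2}\right)\right) - -1540 = \left(-16276 + \left(15112 - 12321\right)\right) + 1540 = \left(-16276 + 2791\right) + 1540 = -13485 + 1540 = -11945$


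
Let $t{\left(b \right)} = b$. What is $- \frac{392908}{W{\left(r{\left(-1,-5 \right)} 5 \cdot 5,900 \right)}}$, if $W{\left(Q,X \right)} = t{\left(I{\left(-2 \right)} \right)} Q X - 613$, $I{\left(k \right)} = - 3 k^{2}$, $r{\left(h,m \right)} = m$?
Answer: $- \frac{392908}{1349387} \approx -0.29118$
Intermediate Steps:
$W{\left(Q,X \right)} = -613 - 12 Q X$ ($W{\left(Q,X \right)} = - 3 \left(-2\right)^{2} Q X - 613 = \left(-3\right) 4 Q X - 613 = - 12 Q X - 613 = -613 - 12 Q X$)
$- \frac{392908}{W{\left(r{\left(-1,-5 \right)} 5 \cdot 5,900 \right)}} = - \frac{392908}{-613 - 12 \left(-5\right) 5 \cdot 5 \cdot 900} = - \frac{392908}{-613 - 12 \left(\left(-25\right) 5\right) 900} = - \frac{392908}{-613 - \left(-1500\right) 900} = - \frac{392908}{-613 + 1350000} = - \frac{392908}{1349387}$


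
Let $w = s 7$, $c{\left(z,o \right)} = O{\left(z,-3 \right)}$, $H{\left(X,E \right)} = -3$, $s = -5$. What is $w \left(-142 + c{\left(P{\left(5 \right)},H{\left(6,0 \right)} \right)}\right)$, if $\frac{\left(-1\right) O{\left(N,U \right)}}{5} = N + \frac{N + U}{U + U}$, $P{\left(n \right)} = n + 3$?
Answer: $\frac{37345}{6} \approx 6224.2$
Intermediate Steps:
$P{\left(n \right)} = 3 + n$
$O{\left(N,U \right)} = - 5 N - \frac{5 \left(N + U\right)}{2 U}$ ($O{\left(N,U \right)} = - 5 \left(N + \frac{N + U}{U + U}\right) = - 5 \left(N + \frac{N + U}{2 U}\right) = - 5 N - \frac{5 \left(N + U\right)}{2 U}$)
$c{\left(z,o \right)} = - \frac{5}{2} - \frac{25 z}{6}$ ($c{\left(z,o \right)} = - \frac{5}{2} - 5 z - \frac{5 z}{2 \left(-3\right)} = - \frac{5}{2} - 5 z - \frac{5}{2} z \left(- \frac{1}{3}\right) = - \frac{5}{2} - 5 z + \frac{5 z}{6} = - \frac{5}{2} - \frac{25 z}{6}$)
$w = -35$ ($w = \left(-5\right) 7 = -35$)
$w \left(-142 + c{\left(P{\left(5 \right)},H{\left(6,0 \right)} \right)}\right) = - 35 \left(-142 - \left(\frac{5}{2} + \frac{25 \left(3 + 5\right)}{6}\right)\right) = - 35 \left(-142 - \frac{215}{6}\right) = \left(-35\right) \left(- \frac{1067}{6}\right) = \frac{37345}{6}$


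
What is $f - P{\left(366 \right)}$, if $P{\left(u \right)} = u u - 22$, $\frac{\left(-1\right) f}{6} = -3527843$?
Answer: $21033124$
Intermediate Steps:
$f = 21167058$ ($f = \left(-6\right) \left(-3527843\right) = 21167058$)
$P{\left(u \right)} = -22 + u^{2}$ ($P{\left(u \right)} = u^{2} - 22 = -22 + u^{2}$)
$f - P{\left(366 \right)} = 21167058 - \left(-22 + 366^{2}\right) = 21167058 - \left(-22 + 133956\right) = 21167058 - 133934 = 21033124$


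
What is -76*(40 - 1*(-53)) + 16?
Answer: -7052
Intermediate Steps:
-76*(40 - 1*(-53)) + 16 = -76*(40 + 53) + 16 = -76*93 + 16 = -7068 + 16 = -7052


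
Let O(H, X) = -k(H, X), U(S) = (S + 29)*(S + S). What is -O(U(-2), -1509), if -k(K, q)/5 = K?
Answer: 540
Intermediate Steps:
k(K, q) = -5*K
U(S) = 2*S*(29 + S) (U(S) = (29 + S)*(2*S) = 2*S*(29 + S))
O(H, X) = 5*H (O(H, X) = -(-5)*H = 5*H)
-O(U(-2), -1509) = -5*2*(-2)*(29 - 2) = -5*2*(-2)*27 = -5*(-108) = -1*(-540) = 540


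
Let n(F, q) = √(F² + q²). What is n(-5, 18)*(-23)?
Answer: -23*√349 ≈ -429.68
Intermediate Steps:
n(-5, 18)*(-23) = √((-5)² + 18²)*(-23) = √(25 + 324)*(-23) = √349*(-23) = -23*√349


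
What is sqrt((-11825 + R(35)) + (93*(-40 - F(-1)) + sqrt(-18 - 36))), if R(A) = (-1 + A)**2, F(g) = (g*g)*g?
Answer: sqrt(-14296 + 3*I*sqrt(6)) ≈ 0.0307 + 119.57*I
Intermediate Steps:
F(g) = g**3 (F(g) = g**2*g = g**3)
sqrt((-11825 + R(35)) + (93*(-40 - F(-1)) + sqrt(-18 - 36))) = sqrt((-11825 + (-1 + 35)**2) + (93*(-40 - 1*(-1)**3) + sqrt(-18 - 36))) = sqrt((-11825 + 34**2) + (93*(-40 - 1*(-1)) + sqrt(-54))) = sqrt((-11825 + 1156) + (93*(-40 + 1) + 3*I*sqrt(6))) = sqrt(-10669 + (93*(-39) + 3*I*sqrt(6))) = sqrt(-10669 + (-3627 + 3*I*sqrt(6))) = sqrt(-14296 + 3*I*sqrt(6))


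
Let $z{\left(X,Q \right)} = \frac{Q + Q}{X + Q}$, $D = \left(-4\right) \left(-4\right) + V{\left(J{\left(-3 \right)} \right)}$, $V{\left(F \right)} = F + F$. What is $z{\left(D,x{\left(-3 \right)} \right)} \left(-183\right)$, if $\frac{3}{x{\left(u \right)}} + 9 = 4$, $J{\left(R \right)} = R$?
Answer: $\frac{1098}{47} \approx 23.362$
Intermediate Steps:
$V{\left(F \right)} = 2 F$
$x{\left(u \right)} = - \frac{3}{5}$ ($x{\left(u \right)} = \frac{3}{-9 + 4} = \frac{3}{-5} = 3 \left(- \frac{1}{5}\right) = - \frac{3}{5}$)
$D = 10$ ($D = \left(-4\right) \left(-4\right) + 2 \left(-3\right) = 16 - 6 = 10$)
$z{\left(X,Q \right)} = \frac{2 Q}{Q + X}$
$z{\left(D,x{\left(-3 \right)} \right)} \left(-183\right) = 2 \left(- \frac{3}{5}\right) \frac{1}{- \frac{3}{5} + 10} \left(-183\right) = 2 \left(- \frac{3}{5}\right) \frac{1}{\frac{47}{5}} \left(-183\right) = 2 \left(- \frac{3}{5}\right) \frac{5}{47} \left(-183\right) = \left(- \frac{6}{47}\right) \left(-183\right) = \frac{1098}{47}$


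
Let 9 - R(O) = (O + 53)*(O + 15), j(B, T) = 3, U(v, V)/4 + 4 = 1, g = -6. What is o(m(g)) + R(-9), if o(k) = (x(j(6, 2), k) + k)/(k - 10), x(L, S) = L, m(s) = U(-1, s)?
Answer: -5601/22 ≈ -254.59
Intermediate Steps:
U(v, V) = -12 (U(v, V) = -16 + 4*1 = -16 + 4 = -12)
m(s) = -12
o(k) = (3 + k)/(-10 + k) (o(k) = (3 + k)/(k - 10) = (3 + k)/(-10 + k))
R(O) = 9 - (15 + O)*(53 + O) (R(O) = 9 - (O + 53)*(O + 15) = 9 - (53 + O)*(15 + O) = 9 - (15 + O)*(53 + O))
o(m(g)) + R(-9) = (3 - 12)/(-10 - 12) + (-786 - 1*(-9)**2 - 68*(-9)) = -9/(-22) + (-786 - 1*81 + 612) = -1/22*(-9) + (-786 - 81 + 612) = 9/22 - 255 = -5601/22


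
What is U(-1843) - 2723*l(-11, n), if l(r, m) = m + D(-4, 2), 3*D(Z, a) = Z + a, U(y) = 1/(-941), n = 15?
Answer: -110180752/2823 ≈ -39030.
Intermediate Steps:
U(y) = -1/941
D(Z, a) = Z/3 + a/3 (D(Z, a) = (Z + a)/3 = Z/3 + a/3)
l(r, m) = -⅔ + m (l(r, m) = m + ((⅓)*(-4) + (⅓)*2) = m + (-4/3 + ⅔) = m - ⅔ = -⅔ + m)
U(-1843) - 2723*l(-11, n) = -1/941 - 2723*(-⅔ + 15) = -1/941 - 2723*43/3 = -1/941 - 117089/3 = -110180752/2823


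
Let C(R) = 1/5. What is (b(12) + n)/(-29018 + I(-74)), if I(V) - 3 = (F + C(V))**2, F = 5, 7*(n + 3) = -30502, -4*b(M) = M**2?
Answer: 769375/5072893 ≈ 0.15166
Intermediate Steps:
b(M) = -M**2/4
C(R) = 1/5
n = -30523/7 (n = -3 + (1/7)*(-30502) = -3 - 30502/7 = -30523/7 ≈ -4360.4)
I(V) = 751/25 (I(V) = 3 + (5 + 1/5)**2 = 3 + (26/5)**2 = 3 + 676/25 = 751/25)
(b(12) + n)/(-29018 + I(-74)) = (-1/4*12**2 - 30523/7)/(-29018 + 751/25) = (-1/4*144 - 30523/7)/(-724699/25) = (-36 - 30523/7)*(-25/724699) = -30775/7*(-25/724699) = 769375/5072893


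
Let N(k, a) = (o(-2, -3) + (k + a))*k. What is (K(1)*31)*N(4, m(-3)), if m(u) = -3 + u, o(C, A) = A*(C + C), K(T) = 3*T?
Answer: 3720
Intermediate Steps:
o(C, A) = 2*A*C (o(C, A) = A*(2*C) = 2*A*C)
N(k, a) = k*(12 + a + k) (N(k, a) = (2*(-3)*(-2) + (k + a))*k = (12 + (a + k))*k = (12 + a + k)*k = k*(12 + a + k))
(K(1)*31)*N(4, m(-3)) = ((3*1)*31)*(4*(12 + (-3 - 3) + 4)) = (3*31)*(4*(12 - 6 + 4)) = 93*(4*10) = 93*40 = 3720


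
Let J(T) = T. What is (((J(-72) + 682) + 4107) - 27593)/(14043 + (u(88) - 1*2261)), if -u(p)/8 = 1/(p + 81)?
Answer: -276146/142225 ≈ -1.9416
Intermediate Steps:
u(p) = -8/(81 + p) (u(p) = -8/(p + 81) = -8/(81 + p))
(((J(-72) + 682) + 4107) - 27593)/(14043 + (u(88) - 1*2261)) = (((-72 + 682) + 4107) - 27593)/(14043 + (-8/(81 + 88) - 1*2261)) = ((610 + 4107) - 27593)/(14043 + (-8/169 - 2261)) = (4717 - 27593)/(14043 + (-8*1/169 - 2261)) = -22876/(14043 + (-8/169 - 2261)) = -22876/(14043 - 382117/169) = -22876/1991150/169 = -22876*169/1991150 = -276146/142225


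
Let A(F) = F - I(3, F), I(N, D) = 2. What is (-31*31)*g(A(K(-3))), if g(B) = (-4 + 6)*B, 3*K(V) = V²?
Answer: -1922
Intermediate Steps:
K(V) = V²/3
A(F) = -2 + F (A(F) = F - 1*2 = F - 2 = -2 + F)
g(B) = 2*B
(-31*31)*g(A(K(-3))) = (-31*31)*(2*(-2 + (⅓)*(-3)²)) = -1922*(-2 + (⅓)*9) = -1922*(-2 + 3) = -1922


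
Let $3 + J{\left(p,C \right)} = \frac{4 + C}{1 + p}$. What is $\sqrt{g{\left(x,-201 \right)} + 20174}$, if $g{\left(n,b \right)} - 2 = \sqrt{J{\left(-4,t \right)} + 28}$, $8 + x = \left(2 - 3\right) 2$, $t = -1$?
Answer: $\sqrt{20176 + 2 \sqrt{6}} \approx 142.06$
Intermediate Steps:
$J{\left(p,C \right)} = -3 + \frac{4 + C}{1 + p}$
$x = -10$ ($x = -8 + \left(2 - 3\right) 2 = -8 - 2 = -10$)
$g{\left(n,b \right)} = 2 + 2 \sqrt{6}$ ($g{\left(n,b \right)} = 2 + \sqrt{\frac{1 - 1 - -12}{1 - 4} + 28} = 2 + \sqrt{\frac{1 - 1 + 12}{-3} + 28} = 2 + \sqrt{\left(- \frac{1}{3}\right) 12 + 28} = 2 + \sqrt{-4 + 28} = 2 + \sqrt{24} = 2 + 2 \sqrt{6}$)
$\sqrt{g{\left(x,-201 \right)} + 20174} = \sqrt{\left(2 + 2 \sqrt{6}\right) + 20174} = \sqrt{20176 + 2 \sqrt{6}}$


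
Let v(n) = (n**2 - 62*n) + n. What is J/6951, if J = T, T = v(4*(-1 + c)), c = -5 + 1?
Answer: 540/2317 ≈ 0.23306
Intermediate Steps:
c = -4
v(n) = n**2 - 61*n
T = 1620 (T = (4*(-1 - 4))*(-61 + 4*(-1 - 4)) = (4*(-5))*(-61 + 4*(-5)) = -20*(-61 - 20) = -20*(-81) = 1620)
J = 1620
J/6951 = 1620/6951 = 1620*(1/6951) = 540/2317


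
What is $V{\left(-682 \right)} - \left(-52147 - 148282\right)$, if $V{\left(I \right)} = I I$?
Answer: $665553$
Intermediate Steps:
$V{\left(I \right)} = I^{2}$
$V{\left(-682 \right)} - \left(-52147 - 148282\right) = \left(-682\right)^{2} - \left(-52147 - 148282\right) = 465124 - -200429 = 465124 + 200429 = 665553$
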